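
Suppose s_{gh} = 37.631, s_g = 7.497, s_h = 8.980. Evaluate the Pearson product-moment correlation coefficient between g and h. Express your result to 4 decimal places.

0.5590

r = Cov(g,h) / (s_g · s_h) = 37.631 / (7.497 × 8.980)
  = 37.631 / 67.3231 ≈ 0.5590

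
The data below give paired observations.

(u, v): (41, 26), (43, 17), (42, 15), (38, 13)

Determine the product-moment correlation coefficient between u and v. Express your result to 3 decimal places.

0.269

n = 4, Σu = 164, Σv = 71, Σu² = 6738, Σv² = 1359, Σuv = 2921
nΣuv − ΣuΣv = 11684 − 11644 = 40
nΣu² − (Σu)² = 26952 − 26896 = 56; nΣv² − (Σv)² = 5436 − 5041 = 395
r = 40 / √(56 × 395) = 40 / 148.7279 ≈ 0.269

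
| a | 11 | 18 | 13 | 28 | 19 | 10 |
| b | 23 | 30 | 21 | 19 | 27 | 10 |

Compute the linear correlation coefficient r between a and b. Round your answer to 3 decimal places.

n = 6, Σa = 99, Σb = 130, Σa² = 1859, Σb² = 3060, Σab = 2211
nΣab − ΣaΣb = 13266 − 12870 = 396
nΣa² − (Σa)² = 11154 − 9801 = 1353; nΣb² − (Σb)² = 18360 − 16900 = 1460
r = 396 / √(1353 × 1460) = 396 / 1405.4821 ≈ 0.282

0.282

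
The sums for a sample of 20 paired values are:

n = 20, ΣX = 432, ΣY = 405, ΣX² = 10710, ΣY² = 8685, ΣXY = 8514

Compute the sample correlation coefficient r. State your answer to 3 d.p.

r = (nΣXY − ΣXΣY) / √[(nΣX² − (ΣX)²)(nΣY² − (ΣY)²)]
Numerator: 20×8514 − 432×405 = -4680
Denominator: √[(214200 − 186624)(173700 − 164025)] = √[27576 × 9675] = 16333.9462
r = -4680 / 16333.9462 ≈ -0.287

-0.287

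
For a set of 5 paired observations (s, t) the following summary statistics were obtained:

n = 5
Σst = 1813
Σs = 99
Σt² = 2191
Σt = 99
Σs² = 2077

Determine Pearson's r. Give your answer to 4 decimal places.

-0.8965

r = (nΣst − ΣsΣt) / √[(nΣs² − (Σs)²)(nΣt² − (Σt)²)]
Numerator: 5×1813 − 99×99 = -736
Denominator: √[(10385 − 9801)(10955 − 9801)] = √[584 × 1154] = 820.9361
r = -736 / 820.9361 ≈ -0.8965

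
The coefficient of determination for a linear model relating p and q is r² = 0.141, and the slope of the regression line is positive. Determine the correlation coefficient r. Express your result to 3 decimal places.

0.375

|r| = √0.141 = 0.375
The association is positive, so r = 0.375.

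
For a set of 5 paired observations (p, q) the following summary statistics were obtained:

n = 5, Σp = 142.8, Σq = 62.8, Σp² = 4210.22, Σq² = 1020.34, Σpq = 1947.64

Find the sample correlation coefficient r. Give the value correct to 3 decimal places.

0.882

r = (nΣpq − ΣpΣq) / √[(nΣp² − (Σp)²)(nΣq² − (Σq)²)]
Numerator: 5×1947.64 − 142.8×62.8 = 770.36
Denominator: √[(21051.1 − 20391.84)(5101.7 − 3943.84)] = √[659.26 × 1157.86] = 873.6880
r = 770.36 / 873.6880 ≈ 0.882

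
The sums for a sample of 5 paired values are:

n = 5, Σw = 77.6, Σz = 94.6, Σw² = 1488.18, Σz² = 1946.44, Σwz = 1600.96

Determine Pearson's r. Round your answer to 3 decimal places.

0.630

r = (nΣwz − ΣwΣz) / √[(nΣw² − (Σw)²)(nΣz² − (Σz)²)]
Numerator: 5×1600.96 − 77.6×94.6 = 663.84
Denominator: √[(7440.9 − 6021.76)(9732.2 − 8949.16)] = √[1419.14 × 783.04] = 1054.1553
r = 663.84 / 1054.1553 ≈ 0.630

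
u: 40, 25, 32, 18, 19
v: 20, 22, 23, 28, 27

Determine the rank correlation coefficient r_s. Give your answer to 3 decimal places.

Rank u: 5, 3, 4, 1, 2
Rank v: 1, 2, 3, 5, 4
d = rank(u) − rank(v): 4, 1, 1, -4, -2; Σd² = 38
ρ = 1 − 6Σd² / [n(n²−1)] = 1 − 6×38 / (5×24) = 1 − 228/120 ≈ -0.900

-0.900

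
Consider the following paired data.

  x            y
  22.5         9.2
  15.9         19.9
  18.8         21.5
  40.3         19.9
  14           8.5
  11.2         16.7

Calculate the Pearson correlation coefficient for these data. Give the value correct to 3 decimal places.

n = 6, Σx = 122.7, Σy = 95.7, Σx² = 3058.03, Σy² = 1690.05, Σxy = 2035.62
nΣxy − ΣxΣy = 12213.72 − 11742.39 = 471.33
nΣx² − (Σx)² = 18348.18 − 15055.29 = 3292.89; nΣy² − (Σy)² = 10140.3 − 9158.49 = 981.81
r = 471.33 / √(3292.89 × 981.81) = 471.33 / 1798.0524 ≈ 0.262

0.262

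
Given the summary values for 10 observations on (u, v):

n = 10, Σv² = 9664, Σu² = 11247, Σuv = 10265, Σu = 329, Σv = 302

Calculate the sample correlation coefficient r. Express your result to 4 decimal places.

r = (nΣuv − ΣuΣv) / √[(nΣu² − (Σu)²)(nΣv² − (Σv)²)]
Numerator: 10×10265 − 329×302 = 3292
Denominator: √[(112470 − 108241)(96640 − 91204)] = √[4229 × 5436] = 4794.6683
r = 3292 / 4794.6683 ≈ 0.6866

0.6866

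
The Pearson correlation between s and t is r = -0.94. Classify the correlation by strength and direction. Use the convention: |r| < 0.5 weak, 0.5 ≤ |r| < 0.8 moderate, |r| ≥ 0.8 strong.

r = -0.94 < 0 so the relationship is negative.
|r| = 0.94, which falls in the strong range.

strong negative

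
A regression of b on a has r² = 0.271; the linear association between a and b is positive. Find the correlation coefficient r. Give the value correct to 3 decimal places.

|r| = √0.271 = 0.521
The association is positive, so r = 0.521.

0.521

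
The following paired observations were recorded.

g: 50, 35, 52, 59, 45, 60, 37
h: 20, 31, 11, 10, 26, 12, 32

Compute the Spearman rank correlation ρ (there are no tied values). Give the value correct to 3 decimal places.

Rank g: 4, 1, 5, 6, 3, 7, 2
Rank h: 4, 6, 2, 1, 5, 3, 7
d = rank(g) − rank(h): 0, -5, 3, 5, -2, 4, -5; Σd² = 104
ρ = 1 − 6Σd² / [n(n²−1)] = 1 − 6×104 / (7×48) = 1 − 624/336 ≈ -0.857

-0.857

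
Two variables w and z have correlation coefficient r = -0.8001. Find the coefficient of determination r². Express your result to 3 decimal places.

0.640

r² = (-0.8001)² = 0.640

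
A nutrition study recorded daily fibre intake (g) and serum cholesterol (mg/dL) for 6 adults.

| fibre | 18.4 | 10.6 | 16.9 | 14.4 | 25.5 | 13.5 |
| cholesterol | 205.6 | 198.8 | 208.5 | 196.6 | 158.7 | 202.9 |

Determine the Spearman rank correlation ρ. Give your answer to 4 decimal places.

-0.0857

Rank fibre: 5, 1, 4, 3, 6, 2
Rank cholesterol: 5, 3, 6, 2, 1, 4
d = rank(fibre) − rank(cholesterol): 0, -2, -2, 1, 5, -2; Σd² = 38
ρ = 1 − 6Σd² / [n(n²−1)] = 1 − 6×38 / (6×35) = 1 − 228/210 ≈ -0.0857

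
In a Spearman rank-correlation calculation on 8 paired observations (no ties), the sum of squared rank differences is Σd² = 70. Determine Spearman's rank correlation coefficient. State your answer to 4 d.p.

ρ = 1 − 6Σd² / [n(n²−1)] = 1 − 6×70 / (8×63)
  = 1 − 420/504 = 1 − 0.83333 ≈ 0.1667

0.1667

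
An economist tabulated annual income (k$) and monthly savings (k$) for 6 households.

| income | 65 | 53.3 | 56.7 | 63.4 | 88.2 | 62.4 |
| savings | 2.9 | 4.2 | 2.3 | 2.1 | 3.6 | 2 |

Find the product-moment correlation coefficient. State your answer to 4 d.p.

n = 6, Σx = 389, Σy = 17.1, Σx² = 25973.34, Σy² = 52.71, Σxy = 1118.23
nΣxy − ΣxΣy = 6709.38 − 6651.9 = 57.48
nΣx² − (Σx)² = 155840.04 − 151321 = 4519.04; nΣy² − (Σy)² = 316.26 − 292.41 = 23.85
r = 57.48 / √(4519.04 × 23.85) = 57.48 / 328.2973 ≈ 0.1751

0.1751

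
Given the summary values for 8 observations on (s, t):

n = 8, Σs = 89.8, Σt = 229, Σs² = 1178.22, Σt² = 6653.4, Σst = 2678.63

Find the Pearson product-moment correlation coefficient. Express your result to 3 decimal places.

r = (nΣst − ΣsΣt) / √[(nΣs² − (Σs)²)(nΣt² − (Σt)²)]
Numerator: 8×2678.63 − 89.8×229 = 864.84
Denominator: √[(9425.76 − 8064.04)(53227.2 − 52441)] = √[1361.72 × 786.2] = 1034.6904
r = 864.84 / 1034.6904 ≈ 0.836

0.836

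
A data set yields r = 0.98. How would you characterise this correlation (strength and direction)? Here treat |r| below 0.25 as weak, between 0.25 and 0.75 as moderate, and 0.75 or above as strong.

r = 0.98 > 0 so the relationship is positive.
|r| = 0.98, which falls in the strong range.

strong positive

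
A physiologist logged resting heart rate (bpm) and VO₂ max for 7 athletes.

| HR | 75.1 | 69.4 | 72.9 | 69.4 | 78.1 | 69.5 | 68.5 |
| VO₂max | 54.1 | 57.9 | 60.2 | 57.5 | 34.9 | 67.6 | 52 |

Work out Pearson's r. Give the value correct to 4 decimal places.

-0.7056

n = 7, Σx = 502.9, Σy = 384.2, Σx² = 36209.25, Σy² = 21701.28, Σxy = 27446.14
nΣxy − ΣxΣy = 192122.98 − 193214.18 = -1091.2
nΣx² − (Σx)² = 253464.75 − 252908.41 = 556.34; nΣy² − (Σy)² = 151908.96 − 147609.64 = 4299.32
r = -1091.2 / √(556.34 × 4299.32) = -1091.2 / 1546.5716 ≈ -0.7056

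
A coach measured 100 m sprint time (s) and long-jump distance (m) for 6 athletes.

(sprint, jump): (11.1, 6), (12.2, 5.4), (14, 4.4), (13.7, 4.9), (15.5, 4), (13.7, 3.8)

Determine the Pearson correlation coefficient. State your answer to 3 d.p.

-0.877

n = 6, Σx = 80.2, Σy = 28.5, Σx² = 1083.68, Σy² = 138.97, Σxy = 375.27
nΣxy − ΣxΣy = 2251.62 − 2285.7 = -34.08
nΣx² − (Σx)² = 6502.08 − 6432.04 = 70.04; nΣy² − (Σy)² = 833.82 − 812.25 = 21.57
r = -34.08 / √(70.04 × 21.57) = -34.08 / 38.8685 ≈ -0.877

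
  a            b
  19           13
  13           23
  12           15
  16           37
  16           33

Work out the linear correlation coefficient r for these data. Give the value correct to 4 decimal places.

0.0576

n = 5, Σa = 76, Σb = 121, Σa² = 1186, Σb² = 3381, Σab = 1846
nΣab − ΣaΣb = 9230 − 9196 = 34
nΣa² − (Σa)² = 5930 − 5776 = 154; nΣb² − (Σb)² = 16905 − 14641 = 2264
r = 34 / √(154 × 2264) = 34 / 590.4710 ≈ 0.0576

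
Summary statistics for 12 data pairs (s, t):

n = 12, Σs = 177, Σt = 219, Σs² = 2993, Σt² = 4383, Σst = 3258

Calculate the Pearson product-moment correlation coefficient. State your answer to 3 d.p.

0.072

r = (nΣst − ΣsΣt) / √[(nΣs² − (Σs)²)(nΣt² − (Σt)²)]
Numerator: 12×3258 − 177×219 = 333
Denominator: √[(35916 − 31329)(52596 − 47961)] = √[4587 × 4635] = 4610.9375
r = 333 / 4610.9375 ≈ 0.072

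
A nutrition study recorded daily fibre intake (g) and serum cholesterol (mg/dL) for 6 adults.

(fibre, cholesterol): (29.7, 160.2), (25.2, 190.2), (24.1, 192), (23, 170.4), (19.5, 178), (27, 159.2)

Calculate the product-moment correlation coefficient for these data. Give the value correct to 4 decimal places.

-0.4850

n = 6, Σx = 148.5, Σy = 1050, Σx² = 3736.19, Σy² = 184768.88, Σxy = 25866.78
nΣxy − ΣxΣy = 155200.68 − 155925 = -724.32
nΣx² − (Σx)² = 22417.14 − 22052.25 = 364.89; nΣy² − (Σy)² = 1108613.28 − 1102500 = 6113.28
r = -724.32 / √(364.89 × 6113.28) = -724.32 / 1493.5444 ≈ -0.4850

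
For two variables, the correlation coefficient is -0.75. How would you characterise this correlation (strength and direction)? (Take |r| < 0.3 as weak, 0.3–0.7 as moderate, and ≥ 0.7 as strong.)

strong negative

r = -0.75 < 0 so the relationship is negative.
|r| = 0.75, which falls in the strong range.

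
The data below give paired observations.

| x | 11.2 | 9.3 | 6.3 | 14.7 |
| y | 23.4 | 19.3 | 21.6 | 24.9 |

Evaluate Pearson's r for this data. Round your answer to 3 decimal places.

n = 4, Σx = 41.5, Σy = 89.2, Σx² = 467.71, Σy² = 2006.62, Σxy = 943.68
nΣxy − ΣxΣy = 3774.72 − 3701.8 = 72.92
nΣx² − (Σx)² = 1870.84 − 1722.25 = 148.59; nΣy² − (Σy)² = 8026.48 − 7956.64 = 69.84
r = 72.92 / √(148.59 × 69.84) = 72.92 / 101.8701 ≈ 0.716

0.716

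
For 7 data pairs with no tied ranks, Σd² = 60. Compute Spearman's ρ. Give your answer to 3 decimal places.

-0.071

ρ = 1 − 6Σd² / [n(n²−1)] = 1 − 6×60 / (7×48)
  = 1 − 360/336 = 1 − 1.0714 ≈ -0.071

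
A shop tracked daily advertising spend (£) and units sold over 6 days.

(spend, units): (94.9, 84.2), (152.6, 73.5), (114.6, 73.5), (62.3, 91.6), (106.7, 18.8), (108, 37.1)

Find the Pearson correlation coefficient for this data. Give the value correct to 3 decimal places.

n = 6, Σx = 639.1, Σy = 378.7, Σx² = 72356.11, Σy² = 28014.55, Σxy = 39349.22
nΣxy − ΣxΣy = 236095.32 − 242027.17 = -5931.85
nΣx² − (Σx)² = 434136.66 − 408448.81 = 25687.85; nΣy² − (Σy)² = 168087.3 − 143413.69 = 24673.61
r = -5931.85 / √(25687.85 × 24673.61) = -5931.85 / 25175.6230 ≈ -0.236

-0.236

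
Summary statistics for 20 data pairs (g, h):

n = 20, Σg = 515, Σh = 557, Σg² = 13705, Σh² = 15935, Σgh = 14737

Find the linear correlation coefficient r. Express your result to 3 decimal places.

0.910

r = (nΣgh − ΣgΣh) / √[(nΣg² − (Σg)²)(nΣh² − (Σh)²)]
Numerator: 20×14737 − 515×557 = 7885
Denominator: √[(274100 − 265225)(318700 − 310249)] = √[8875 × 8451] = 8660.4056
r = 7885 / 8660.4056 ≈ 0.910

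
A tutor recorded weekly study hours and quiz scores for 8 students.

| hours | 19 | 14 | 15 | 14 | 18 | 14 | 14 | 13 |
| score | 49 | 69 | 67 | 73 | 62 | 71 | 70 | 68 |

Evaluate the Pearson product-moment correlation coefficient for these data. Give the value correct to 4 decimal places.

-0.8895

n = 8, Σx = 121, Σy = 529, Σx² = 1863, Σy² = 35389, Σxy = 7898
nΣxy − ΣxΣy = 63184 − 64009 = -825
nΣx² − (Σx)² = 14904 − 14641 = 263; nΣy² − (Σy)² = 283112 − 279841 = 3271
r = -825 / √(263 × 3271) = -825 / 927.5090 ≈ -0.8895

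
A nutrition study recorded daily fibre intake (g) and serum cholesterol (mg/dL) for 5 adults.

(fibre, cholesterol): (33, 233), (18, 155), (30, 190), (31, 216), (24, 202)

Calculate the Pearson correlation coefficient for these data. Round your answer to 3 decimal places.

0.873

n = 5, Σx = 136, Σy = 996, Σx² = 3850, Σy² = 201874, Σxy = 27723
nΣxy − ΣxΣy = 138615 − 135456 = 3159
nΣx² − (Σx)² = 19250 − 18496 = 754; nΣy² − (Σy)² = 1009370 − 992016 = 17354
r = 3159 / √(754 × 17354) = 3159 / 3617.3078 ≈ 0.873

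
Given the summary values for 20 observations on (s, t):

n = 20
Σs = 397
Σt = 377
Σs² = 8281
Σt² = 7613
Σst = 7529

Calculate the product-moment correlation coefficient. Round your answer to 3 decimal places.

0.101

r = (nΣst − ΣsΣt) / √[(nΣs² − (Σs)²)(nΣt² − (Σt)²)]
Numerator: 20×7529 − 397×377 = 911
Denominator: √[(165620 − 157609)(152260 − 142129)] = √[8011 × 10131] = 9008.8535
r = 911 / 9008.8535 ≈ 0.101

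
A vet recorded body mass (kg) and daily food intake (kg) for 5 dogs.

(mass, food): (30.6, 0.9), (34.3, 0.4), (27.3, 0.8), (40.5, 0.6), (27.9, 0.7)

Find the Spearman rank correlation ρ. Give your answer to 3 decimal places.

-0.600

Rank mass: 3, 4, 1, 5, 2
Rank food: 5, 1, 4, 2, 3
d = rank(mass) − rank(food): -2, 3, -3, 3, -1; Σd² = 32
ρ = 1 − 6Σd² / [n(n²−1)] = 1 − 6×32 / (5×24) = 1 − 192/120 ≈ -0.600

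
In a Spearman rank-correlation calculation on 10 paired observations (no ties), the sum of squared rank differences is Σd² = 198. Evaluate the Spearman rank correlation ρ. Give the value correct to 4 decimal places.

ρ = 1 − 6Σd² / [n(n²−1)] = 1 − 6×198 / (10×99)
  = 1 − 1188/990 = 1 − 1.20000 ≈ -0.2000

-0.2000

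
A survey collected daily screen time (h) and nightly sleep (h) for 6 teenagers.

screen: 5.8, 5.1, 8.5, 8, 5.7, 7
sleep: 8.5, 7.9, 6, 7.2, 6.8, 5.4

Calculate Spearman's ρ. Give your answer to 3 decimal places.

Rank screen: 3, 1, 6, 5, 2, 4
Rank sleep: 6, 5, 2, 4, 3, 1
d = rank(screen) − rank(sleep): -3, -4, 4, 1, -1, 3; Σd² = 52
ρ = 1 − 6Σd² / [n(n²−1)] = 1 − 6×52 / (6×35) = 1 − 312/210 ≈ -0.486

-0.486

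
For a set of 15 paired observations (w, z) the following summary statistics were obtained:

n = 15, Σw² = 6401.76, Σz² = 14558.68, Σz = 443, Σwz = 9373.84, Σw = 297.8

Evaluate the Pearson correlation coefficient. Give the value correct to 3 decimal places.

r = (nΣwz − ΣwΣz) / √[(nΣw² − (Σw)²)(nΣz² − (Σz)²)]
Numerator: 15×9373.84 − 297.8×443 = 8682.2
Denominator: √[(96026.4 − 88684.84)(218380.2 − 196249)] = √[7341.56 × 22131.2] = 12746.6675
r = 8682.2 / 12746.6675 ≈ 0.681

0.681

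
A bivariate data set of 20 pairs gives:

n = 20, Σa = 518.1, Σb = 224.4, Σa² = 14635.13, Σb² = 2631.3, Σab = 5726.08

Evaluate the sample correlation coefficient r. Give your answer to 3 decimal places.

r = (nΣab − ΣaΣb) / √[(nΣa² − (Σa)²)(nΣb² − (Σb)²)]
Numerator: 20×5726.08 − 518.1×224.4 = -1740.04
Denominator: √[(292702.6 − 268427.61)(52626 − 50355.36)] = √[24274.99 × 2270.64] = 7424.2685
r = -1740.04 / 7424.2685 ≈ -0.234

-0.234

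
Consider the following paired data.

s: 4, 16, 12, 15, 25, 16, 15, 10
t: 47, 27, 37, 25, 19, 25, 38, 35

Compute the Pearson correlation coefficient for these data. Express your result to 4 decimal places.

n = 8, Σs = 113, Σt = 253, Σs² = 1847, Σt² = 8587, Σst = 3234
nΣst − ΣsΣt = 25872 − 28589 = -2717
nΣs² − (Σs)² = 14776 − 12769 = 2007; nΣt² − (Σt)² = 68696 − 64009 = 4687
r = -2717 / √(2007 × 4687) = -2717 / 3067.0522 ≈ -0.8859

-0.8859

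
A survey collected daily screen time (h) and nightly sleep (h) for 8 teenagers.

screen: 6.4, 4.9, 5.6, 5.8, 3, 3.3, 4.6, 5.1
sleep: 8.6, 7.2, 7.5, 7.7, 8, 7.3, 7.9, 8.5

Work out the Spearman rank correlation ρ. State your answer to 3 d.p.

Rank screen: 8, 4, 6, 7, 1, 2, 3, 5
Rank sleep: 8, 1, 3, 4, 6, 2, 5, 7
d = rank(screen) − rank(sleep): 0, 3, 3, 3, -5, 0, -2, -2; Σd² = 60
ρ = 1 − 6Σd² / [n(n²−1)] = 1 − 6×60 / (8×63) = 1 − 360/504 ≈ 0.286

0.286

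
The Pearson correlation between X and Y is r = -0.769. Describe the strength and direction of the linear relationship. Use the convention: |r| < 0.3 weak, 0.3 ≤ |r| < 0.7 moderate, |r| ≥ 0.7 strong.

r = -0.769 < 0 so the relationship is negative.
|r| = 0.769, which falls in the strong range.

strong negative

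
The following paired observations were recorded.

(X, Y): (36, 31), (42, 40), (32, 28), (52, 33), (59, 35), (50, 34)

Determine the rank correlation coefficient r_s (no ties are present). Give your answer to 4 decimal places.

0.6000

Rank X: 2, 3, 1, 5, 6, 4
Rank Y: 2, 6, 1, 3, 5, 4
d = rank(X) − rank(Y): 0, -3, 0, 2, 1, 0; Σd² = 14
ρ = 1 − 6Σd² / [n(n²−1)] = 1 − 6×14 / (6×35) = 1 − 84/210 ≈ 0.6000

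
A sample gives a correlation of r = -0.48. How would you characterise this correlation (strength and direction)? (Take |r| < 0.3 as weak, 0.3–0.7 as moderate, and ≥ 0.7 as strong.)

moderate negative

r = -0.48 < 0 so the relationship is negative.
|r| = 0.48, which falls in the moderate range.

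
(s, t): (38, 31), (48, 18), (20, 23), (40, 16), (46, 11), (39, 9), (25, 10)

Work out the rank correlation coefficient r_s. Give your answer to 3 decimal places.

-0.143

Rank s: 3, 7, 1, 5, 6, 4, 2
Rank t: 7, 5, 6, 4, 3, 1, 2
d = rank(s) − rank(t): -4, 2, -5, 1, 3, 3, 0; Σd² = 64
ρ = 1 − 6Σd² / [n(n²−1)] = 1 − 6×64 / (7×48) = 1 − 384/336 ≈ -0.143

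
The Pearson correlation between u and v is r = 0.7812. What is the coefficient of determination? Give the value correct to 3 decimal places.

0.610

r² = (0.7812)² = 0.610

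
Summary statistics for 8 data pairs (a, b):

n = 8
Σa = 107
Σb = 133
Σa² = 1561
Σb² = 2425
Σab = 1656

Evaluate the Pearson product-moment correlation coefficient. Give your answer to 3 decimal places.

r = (nΣab − ΣaΣb) / √[(nΣa² − (Σa)²)(nΣb² − (Σb)²)]
Numerator: 8×1656 − 107×133 = -983
Denominator: √[(12488 − 11449)(19400 − 17689)] = √[1039 × 1711] = 1333.3150
r = -983 / 1333.3150 ≈ -0.737

-0.737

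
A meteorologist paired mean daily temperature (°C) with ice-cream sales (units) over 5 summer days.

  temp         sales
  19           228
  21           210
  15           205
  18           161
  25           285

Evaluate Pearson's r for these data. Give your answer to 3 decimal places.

n = 5, Σx = 98, Σy = 1089, Σx² = 1976, Σy² = 245255, Σxy = 21840
nΣxy − ΣxΣy = 109200 − 106722 = 2478
nΣx² − (Σx)² = 9880 − 9604 = 276; nΣy² − (Σy)² = 1226275 − 1185921 = 40354
r = 2478 / √(276 × 40354) = 2478 / 3337.3199 ≈ 0.743

0.743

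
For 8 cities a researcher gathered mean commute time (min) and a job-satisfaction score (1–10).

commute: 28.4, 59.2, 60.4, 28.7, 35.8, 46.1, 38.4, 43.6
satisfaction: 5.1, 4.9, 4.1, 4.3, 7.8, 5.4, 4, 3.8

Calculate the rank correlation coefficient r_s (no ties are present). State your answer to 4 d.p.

-0.2381

Rank commute: 1, 7, 8, 2, 3, 6, 4, 5
Rank satisfaction: 6, 5, 3, 4, 8, 7, 2, 1
d = rank(commute) − rank(satisfaction): -5, 2, 5, -2, -5, -1, 2, 4; Σd² = 104
ρ = 1 − 6Σd² / [n(n²−1)] = 1 − 6×104 / (8×63) = 1 − 624/504 ≈ -0.2381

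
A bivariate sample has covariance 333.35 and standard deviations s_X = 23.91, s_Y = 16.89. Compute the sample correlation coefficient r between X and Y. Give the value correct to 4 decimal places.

r = Cov(X,Y) / (s_X · s_Y) = 333.35 / (23.91 × 16.89)
  = 333.35 / 403.8399 ≈ 0.8255

0.8255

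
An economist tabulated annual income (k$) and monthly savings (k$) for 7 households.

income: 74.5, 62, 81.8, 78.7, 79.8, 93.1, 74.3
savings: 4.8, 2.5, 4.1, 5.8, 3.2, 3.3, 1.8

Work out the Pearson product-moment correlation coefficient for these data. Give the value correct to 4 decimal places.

0.2382

n = 7, Σx = 544.2, Σy = 25.5, Σx² = 42835.32, Σy² = 104.11, Σxy = 2000.77
nΣxy − ΣxΣy = 14005.39 − 13877.1 = 128.29
nΣx² − (Σx)² = 299847.24 − 296153.64 = 3693.6; nΣy² − (Σy)² = 728.77 − 650.25 = 78.52
r = 128.29 / √(3693.6 × 78.52) = 128.29 / 538.5364 ≈ 0.2382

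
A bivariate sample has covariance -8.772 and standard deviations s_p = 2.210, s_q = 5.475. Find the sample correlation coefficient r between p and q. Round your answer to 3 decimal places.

-0.725

r = Cov(p,q) / (s_p · s_q) = -8.772 / (2.210 × 5.475)
  = -8.772 / 12.0997 ≈ -0.725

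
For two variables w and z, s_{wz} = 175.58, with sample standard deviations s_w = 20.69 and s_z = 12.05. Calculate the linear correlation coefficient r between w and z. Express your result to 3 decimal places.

0.704

r = Cov(w,z) / (s_w · s_z) = 175.58 / (20.69 × 12.05)
  = 175.58 / 249.3145 ≈ 0.704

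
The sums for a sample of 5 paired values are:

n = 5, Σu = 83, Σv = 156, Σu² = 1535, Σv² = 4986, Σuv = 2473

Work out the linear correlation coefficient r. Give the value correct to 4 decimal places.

-0.8532

r = (nΣuv − ΣuΣv) / √[(nΣu² − (Σu)²)(nΣv² − (Σv)²)]
Numerator: 5×2473 − 83×156 = -583
Denominator: √[(7675 − 6889)(24930 − 24336)] = √[786 × 594] = 683.2891
r = -583 / 683.2891 ≈ -0.8532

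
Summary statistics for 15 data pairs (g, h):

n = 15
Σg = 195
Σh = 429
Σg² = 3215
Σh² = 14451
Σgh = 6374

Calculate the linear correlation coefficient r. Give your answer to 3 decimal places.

0.654

r = (nΣgh − ΣgΣh) / √[(nΣg² − (Σg)²)(nΣh² − (Σh)²)]
Numerator: 15×6374 − 195×429 = 11955
Denominator: √[(48225 − 38025)(216765 − 184041)] = √[10200 × 32724] = 18269.7783
r = 11955 / 18269.7783 ≈ 0.654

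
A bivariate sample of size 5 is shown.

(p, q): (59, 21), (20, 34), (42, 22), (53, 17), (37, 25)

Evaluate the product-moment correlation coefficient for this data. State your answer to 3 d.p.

-0.912

n = 5, Σp = 211, Σq = 119, Σp² = 9823, Σq² = 2995, Σpq = 4669
nΣpq − ΣpΣq = 23345 − 25109 = -1764
nΣp² − (Σp)² = 49115 − 44521 = 4594; nΣq² − (Σq)² = 14975 − 14161 = 814
r = -1764 / √(4594 × 814) = -1764 / 1933.7828 ≈ -0.912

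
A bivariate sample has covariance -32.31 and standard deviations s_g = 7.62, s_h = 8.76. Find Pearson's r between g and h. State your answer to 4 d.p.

-0.4840

r = Cov(g,h) / (s_g · s_h) = -32.31 / (7.62 × 8.76)
  = -32.31 / 66.7512 ≈ -0.4840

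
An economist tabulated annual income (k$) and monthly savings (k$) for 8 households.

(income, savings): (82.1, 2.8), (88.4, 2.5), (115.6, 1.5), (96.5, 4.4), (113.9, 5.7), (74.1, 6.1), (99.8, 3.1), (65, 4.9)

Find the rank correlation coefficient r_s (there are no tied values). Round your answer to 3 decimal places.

-0.405

Rank income: 3, 4, 8, 5, 7, 2, 6, 1
Rank savings: 3, 2, 1, 5, 7, 8, 4, 6
d = rank(income) − rank(savings): 0, 2, 7, 0, 0, -6, 2, -5; Σd² = 118
ρ = 1 − 6Σd² / [n(n²−1)] = 1 − 6×118 / (8×63) = 1 − 708/504 ≈ -0.405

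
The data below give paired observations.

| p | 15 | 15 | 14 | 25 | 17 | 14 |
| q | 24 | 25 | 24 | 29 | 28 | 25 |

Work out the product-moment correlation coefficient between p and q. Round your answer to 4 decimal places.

0.8561

n = 6, Σp = 100, Σq = 155, Σp² = 1756, Σq² = 4027, Σpq = 2622
nΣpq − ΣpΣq = 15732 − 15500 = 232
nΣp² − (Σp)² = 10536 − 10000 = 536; nΣq² − (Σq)² = 24162 − 24025 = 137
r = 232 / √(536 × 137) = 232 / 270.9834 ≈ 0.8561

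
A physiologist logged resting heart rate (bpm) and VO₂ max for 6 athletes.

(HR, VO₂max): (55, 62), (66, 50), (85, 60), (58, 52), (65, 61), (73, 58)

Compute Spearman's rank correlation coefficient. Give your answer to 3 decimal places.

-0.314

Rank HR: 1, 4, 6, 2, 3, 5
Rank VO₂max: 6, 1, 4, 2, 5, 3
d = rank(HR) − rank(VO₂max): -5, 3, 2, 0, -2, 2; Σd² = 46
ρ = 1 − 6Σd² / [n(n²−1)] = 1 − 6×46 / (6×35) = 1 − 276/210 ≈ -0.314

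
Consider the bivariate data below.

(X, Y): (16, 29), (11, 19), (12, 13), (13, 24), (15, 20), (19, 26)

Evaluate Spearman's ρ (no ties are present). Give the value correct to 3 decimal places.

Rank X: 5, 1, 2, 3, 4, 6
Rank Y: 6, 2, 1, 4, 3, 5
d = rank(X) − rank(Y): -1, -1, 1, -1, 1, 1; Σd² = 6
ρ = 1 − 6Σd² / [n(n²−1)] = 1 − 6×6 / (6×35) = 1 − 36/210 ≈ 0.829

0.829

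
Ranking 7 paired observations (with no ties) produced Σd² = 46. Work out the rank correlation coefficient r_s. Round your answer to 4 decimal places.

0.1786

ρ = 1 − 6Σd² / [n(n²−1)] = 1 − 6×46 / (7×48)
  = 1 − 276/336 = 1 − 0.82143 ≈ 0.1786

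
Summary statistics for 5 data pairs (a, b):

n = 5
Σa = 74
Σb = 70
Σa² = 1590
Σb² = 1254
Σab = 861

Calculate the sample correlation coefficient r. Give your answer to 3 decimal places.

-0.475

r = (nΣab − ΣaΣb) / √[(nΣa² − (Σa)²)(nΣb² − (Σb)²)]
Numerator: 5×861 − 74×70 = -875
Denominator: √[(7950 − 5476)(6270 − 4900)] = √[2474 × 1370] = 1841.0269
r = -875 / 1841.0269 ≈ -0.475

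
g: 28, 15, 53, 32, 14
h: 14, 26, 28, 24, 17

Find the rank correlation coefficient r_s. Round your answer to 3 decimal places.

Rank g: 3, 2, 5, 4, 1
Rank h: 1, 4, 5, 3, 2
d = rank(g) − rank(h): 2, -2, 0, 1, -1; Σd² = 10
ρ = 1 − 6Σd² / [n(n²−1)] = 1 − 6×10 / (5×24) = 1 − 60/120 ≈ 0.500

0.500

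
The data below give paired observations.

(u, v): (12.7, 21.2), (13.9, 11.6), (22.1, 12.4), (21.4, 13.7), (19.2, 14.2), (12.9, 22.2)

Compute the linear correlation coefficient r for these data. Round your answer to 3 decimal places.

n = 6, Σu = 102.2, Σv = 95.3, Σu² = 1835.92, Σv² = 1619.93, Σuv = 1556.72
nΣuv − ΣuΣv = 9340.32 − 9739.66 = -399.34
nΣu² − (Σu)² = 11015.52 − 10444.84 = 570.68; nΣv² − (Σv)² = 9719.58 − 9082.09 = 637.49
r = -399.34 / √(570.68 × 637.49) = -399.34 / 603.1607 ≈ -0.662

-0.662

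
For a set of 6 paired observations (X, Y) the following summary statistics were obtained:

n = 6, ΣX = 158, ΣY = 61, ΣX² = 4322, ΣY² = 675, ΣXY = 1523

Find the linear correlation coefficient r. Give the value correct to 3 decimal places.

r = (nΣXY − ΣXΣY) / √[(nΣX² − (ΣX)²)(nΣY² − (ΣY)²)]
Numerator: 6×1523 − 158×61 = -500
Denominator: √[(25932 − 24964)(4050 − 3721)] = √[968 × 329] = 564.3332
r = -500 / 564.3332 ≈ -0.886

-0.886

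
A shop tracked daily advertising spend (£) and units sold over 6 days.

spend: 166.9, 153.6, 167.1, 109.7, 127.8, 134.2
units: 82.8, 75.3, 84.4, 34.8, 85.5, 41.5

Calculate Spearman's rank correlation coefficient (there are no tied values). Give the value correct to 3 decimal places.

0.429

Rank spend: 5, 4, 6, 1, 2, 3
Rank units: 4, 3, 5, 1, 6, 2
d = rank(spend) − rank(units): 1, 1, 1, 0, -4, 1; Σd² = 20
ρ = 1 − 6Σd² / [n(n²−1)] = 1 − 6×20 / (6×35) = 1 − 120/210 ≈ 0.429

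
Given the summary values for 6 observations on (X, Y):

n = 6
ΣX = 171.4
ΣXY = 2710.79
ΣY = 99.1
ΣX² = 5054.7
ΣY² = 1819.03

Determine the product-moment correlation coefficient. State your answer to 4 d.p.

-0.7074

r = (nΣXY − ΣXΣY) / √[(nΣX² − (ΣX)²)(nΣY² − (ΣY)²)]
Numerator: 6×2710.79 − 171.4×99.1 = -721
Denominator: √[(30328.2 − 29377.96)(10914.18 − 9820.81)] = √[950.24 × 1093.37] = 1019.2958
r = -721 / 1019.2958 ≈ -0.7074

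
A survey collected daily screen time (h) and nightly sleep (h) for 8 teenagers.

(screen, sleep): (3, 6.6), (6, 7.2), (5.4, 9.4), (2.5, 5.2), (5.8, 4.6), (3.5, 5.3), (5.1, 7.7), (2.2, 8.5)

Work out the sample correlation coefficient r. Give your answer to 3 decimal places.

0.094

n = 8, Σx = 33.5, Σy = 54.5, Σx² = 157.15, Σy² = 391.59, Σxy = 229.96
nΣxy − ΣxΣy = 1839.68 − 1825.75 = 13.93
nΣx² − (Σx)² = 1257.2 − 1122.25 = 134.95; nΣy² − (Σy)² = 3132.72 − 2970.25 = 162.47
r = 13.93 / √(134.95 × 162.47) = 13.93 / 148.0720 ≈ 0.094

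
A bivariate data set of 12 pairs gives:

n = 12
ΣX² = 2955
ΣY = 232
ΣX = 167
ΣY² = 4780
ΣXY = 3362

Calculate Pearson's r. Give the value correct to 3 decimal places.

r = (nΣXY − ΣXΣY) / √[(nΣX² − (ΣX)²)(nΣY² − (ΣY)²)]
Numerator: 12×3362 − 167×232 = 1600
Denominator: √[(35460 − 27889)(57360 − 53824)] = √[7571 × 3536] = 5174.0754
r = 1600 / 5174.0754 ≈ 0.309

0.309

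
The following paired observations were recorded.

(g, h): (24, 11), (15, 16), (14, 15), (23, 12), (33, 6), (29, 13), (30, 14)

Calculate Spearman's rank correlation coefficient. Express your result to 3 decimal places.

Rank g: 4, 2, 1, 3, 7, 5, 6
Rank h: 2, 7, 6, 3, 1, 4, 5
d = rank(g) − rank(h): 2, -5, -5, 0, 6, 1, 1; Σd² = 92
ρ = 1 − 6Σd² / [n(n²−1)] = 1 − 6×92 / (7×48) = 1 − 552/336 ≈ -0.643

-0.643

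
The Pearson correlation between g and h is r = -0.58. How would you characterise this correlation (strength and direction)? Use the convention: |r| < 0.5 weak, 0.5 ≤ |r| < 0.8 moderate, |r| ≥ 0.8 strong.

moderate negative

r = -0.58 < 0 so the relationship is negative.
|r| = 0.58, which falls in the moderate range.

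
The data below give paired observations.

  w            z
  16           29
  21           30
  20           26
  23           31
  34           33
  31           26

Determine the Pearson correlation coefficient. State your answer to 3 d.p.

0.268

n = 6, Σw = 145, Σz = 175, Σw² = 3743, Σz² = 5143, Σwz = 4255
nΣwz − ΣwΣz = 25530 − 25375 = 155
nΣw² − (Σw)² = 22458 − 21025 = 1433; nΣz² − (Σz)² = 30858 − 30625 = 233
r = 155 / √(1433 × 233) = 155 / 577.8313 ≈ 0.268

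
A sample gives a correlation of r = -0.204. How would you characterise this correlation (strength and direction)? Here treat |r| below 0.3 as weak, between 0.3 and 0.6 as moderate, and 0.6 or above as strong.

weak negative

r = -0.204 < 0 so the relationship is negative.
|r| = 0.204, which falls in the weak range.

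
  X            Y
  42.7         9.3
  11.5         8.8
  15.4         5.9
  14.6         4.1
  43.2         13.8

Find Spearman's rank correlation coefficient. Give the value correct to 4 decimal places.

0.7000

Rank X: 4, 1, 3, 2, 5
Rank Y: 4, 3, 2, 1, 5
d = rank(X) − rank(Y): 0, -2, 1, 1, 0; Σd² = 6
ρ = 1 − 6Σd² / [n(n²−1)] = 1 − 6×6 / (5×24) = 1 − 36/120 ≈ 0.7000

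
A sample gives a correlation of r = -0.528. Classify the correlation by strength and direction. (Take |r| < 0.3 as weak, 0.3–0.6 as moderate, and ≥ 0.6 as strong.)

r = -0.528 < 0 so the relationship is negative.
|r| = 0.528, which falls in the moderate range.

moderate negative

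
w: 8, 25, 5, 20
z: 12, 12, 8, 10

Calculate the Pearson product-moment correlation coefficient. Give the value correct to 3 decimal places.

n = 4, Σw = 58, Σz = 42, Σw² = 1114, Σz² = 452, Σwz = 636
nΣwz − ΣwΣz = 2544 − 2436 = 108
nΣw² − (Σw)² = 4456 − 3364 = 1092; nΣz² − (Σz)² = 1808 − 1764 = 44
r = 108 / √(1092 × 44) = 108 / 219.1985 ≈ 0.493

0.493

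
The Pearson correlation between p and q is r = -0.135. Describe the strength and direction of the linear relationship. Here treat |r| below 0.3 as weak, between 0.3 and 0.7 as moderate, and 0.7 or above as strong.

r = -0.135 < 0 so the relationship is negative.
|r| = 0.135, which falls in the weak range.

weak negative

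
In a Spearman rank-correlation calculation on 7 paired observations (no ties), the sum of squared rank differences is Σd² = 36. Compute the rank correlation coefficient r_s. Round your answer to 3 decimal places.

0.357

ρ = 1 − 6Σd² / [n(n²−1)] = 1 − 6×36 / (7×48)
  = 1 − 216/336 = 1 − 0.6429 ≈ 0.357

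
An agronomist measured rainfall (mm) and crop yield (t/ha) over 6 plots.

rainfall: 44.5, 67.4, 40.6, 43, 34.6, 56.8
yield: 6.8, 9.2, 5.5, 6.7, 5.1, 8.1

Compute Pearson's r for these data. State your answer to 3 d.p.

n = 6, Σx = 286.9, Σy = 41.4, Σx² = 14443.77, Σy² = 297.64, Σxy = 2070.62
nΣxy − ΣxΣy = 12423.72 − 11877.66 = 546.06
nΣx² − (Σx)² = 86662.62 − 82311.61 = 4351.01; nΣy² − (Σy)² = 1785.84 − 1713.96 = 71.88
r = 546.06 / √(4351.01 × 71.88) = 546.06 / 559.2411 ≈ 0.976

0.976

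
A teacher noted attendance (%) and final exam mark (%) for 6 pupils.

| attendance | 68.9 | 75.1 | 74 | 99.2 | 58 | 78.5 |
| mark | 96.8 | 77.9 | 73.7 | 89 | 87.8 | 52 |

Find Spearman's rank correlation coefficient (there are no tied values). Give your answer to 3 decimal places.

-0.257

Rank attendance: 2, 4, 3, 6, 1, 5
Rank mark: 6, 3, 2, 5, 4, 1
d = rank(attendance) − rank(mark): -4, 1, 1, 1, -3, 4; Σd² = 44
ρ = 1 − 6Σd² / [n(n²−1)] = 1 − 6×44 / (6×35) = 1 − 264/210 ≈ -0.257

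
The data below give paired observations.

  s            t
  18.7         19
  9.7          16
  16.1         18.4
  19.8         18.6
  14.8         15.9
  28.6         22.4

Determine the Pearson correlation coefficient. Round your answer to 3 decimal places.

n = 6, Σs = 107.7, Σt = 110.3, Σs² = 2132.03, Σt² = 2056.09, Σst = 2050.98
nΣst − ΣsΣt = 12305.88 − 11879.31 = 426.57
nΣs² − (Σs)² = 12792.18 − 11599.29 = 1192.89; nΣt² − (Σt)² = 12336.54 − 12166.09 = 170.45
r = 426.57 / √(1192.89 × 170.45) = 426.57 / 450.9192 ≈ 0.946

0.946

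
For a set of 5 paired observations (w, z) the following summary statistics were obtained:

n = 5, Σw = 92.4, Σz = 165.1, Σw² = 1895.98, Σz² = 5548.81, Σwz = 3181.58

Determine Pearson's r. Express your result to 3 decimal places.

0.964

r = (nΣwz − ΣwΣz) / √[(nΣw² − (Σw)²)(nΣz² − (Σz)²)]
Numerator: 5×3181.58 − 92.4×165.1 = 652.66
Denominator: √[(9479.9 − 8537.76)(27744.05 − 27258.01)] = √[942.14 × 486.04] = 676.6962
r = 652.66 / 676.6962 ≈ 0.964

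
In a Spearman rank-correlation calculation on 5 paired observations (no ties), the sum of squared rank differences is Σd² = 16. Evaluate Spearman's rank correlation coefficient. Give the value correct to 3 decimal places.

ρ = 1 − 6Σd² / [n(n²−1)] = 1 − 6×16 / (5×24)
  = 1 − 96/120 = 1 − 0.8000 ≈ 0.200

0.200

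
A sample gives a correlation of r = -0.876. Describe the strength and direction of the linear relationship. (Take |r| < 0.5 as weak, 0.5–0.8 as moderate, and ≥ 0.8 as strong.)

r = -0.876 < 0 so the relationship is negative.
|r| = 0.876, which falls in the strong range.

strong negative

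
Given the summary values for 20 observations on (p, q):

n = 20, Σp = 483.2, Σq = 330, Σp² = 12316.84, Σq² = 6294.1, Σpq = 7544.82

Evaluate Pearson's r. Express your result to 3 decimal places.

r = (nΣpq − ΣpΣq) / √[(nΣp² − (Σp)²)(nΣq² − (Σq)²)]
Numerator: 20×7544.82 − 483.2×330 = -8559.6
Denominator: √[(246336.8 − 233482.24)(125882 − 108900)] = √[12854.56 × 16982] = 14774.8482
r = -8559.6 / 14774.8482 ≈ -0.579

-0.579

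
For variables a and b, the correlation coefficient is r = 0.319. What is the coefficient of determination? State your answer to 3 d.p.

r² = (0.319)² = 0.102

0.102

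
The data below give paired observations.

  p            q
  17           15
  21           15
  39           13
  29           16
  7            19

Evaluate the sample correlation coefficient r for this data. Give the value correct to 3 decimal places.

-0.836

n = 5, Σp = 113, Σq = 78, Σp² = 3141, Σq² = 1236, Σpq = 1674
nΣpq − ΣpΣq = 8370 − 8814 = -444
nΣp² − (Σp)² = 15705 − 12769 = 2936; nΣq² − (Σq)² = 6180 − 6084 = 96
r = -444 / √(2936 × 96) = -444 / 530.9011 ≈ -0.836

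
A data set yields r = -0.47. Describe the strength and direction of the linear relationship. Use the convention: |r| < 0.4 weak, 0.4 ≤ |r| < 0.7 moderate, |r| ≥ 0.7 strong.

r = -0.47 < 0 so the relationship is negative.
|r| = 0.47, which falls in the moderate range.

moderate negative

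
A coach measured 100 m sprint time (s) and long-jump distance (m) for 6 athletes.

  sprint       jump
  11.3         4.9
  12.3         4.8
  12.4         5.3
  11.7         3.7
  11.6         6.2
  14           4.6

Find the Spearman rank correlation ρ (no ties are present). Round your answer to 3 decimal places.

-0.314

Rank sprint: 1, 4, 5, 3, 2, 6
Rank jump: 4, 3, 5, 1, 6, 2
d = rank(sprint) − rank(jump): -3, 1, 0, 2, -4, 4; Σd² = 46
ρ = 1 − 6Σd² / [n(n²−1)] = 1 − 6×46 / (6×35) = 1 − 276/210 ≈ -0.314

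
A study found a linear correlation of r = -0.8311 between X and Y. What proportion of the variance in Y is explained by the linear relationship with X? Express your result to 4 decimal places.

0.6907

r² = (-0.8311)² = 0.6907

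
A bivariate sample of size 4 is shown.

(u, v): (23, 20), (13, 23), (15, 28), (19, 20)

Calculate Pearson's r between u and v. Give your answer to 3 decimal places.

-0.667

n = 4, Σu = 70, Σv = 91, Σu² = 1284, Σv² = 2113, Σuv = 1559
nΣuv − ΣuΣv = 6236 − 6370 = -134
nΣu² − (Σu)² = 5136 − 4900 = 236; nΣv² − (Σv)² = 8452 − 8281 = 171
r = -134 / √(236 × 171) = -134 / 200.8880 ≈ -0.667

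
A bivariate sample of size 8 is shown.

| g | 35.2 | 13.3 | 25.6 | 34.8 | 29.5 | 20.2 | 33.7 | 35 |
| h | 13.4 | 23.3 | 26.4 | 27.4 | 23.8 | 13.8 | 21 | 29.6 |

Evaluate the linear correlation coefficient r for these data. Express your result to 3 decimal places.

0.170

n = 8, Σg = 227.3, Σh = 178.7, Σg² = 6921.31, Σh² = 4244.21, Σgh = 5135.49
nΣgh − ΣgΣh = 41083.92 − 40618.51 = 465.41
nΣg² − (Σg)² = 55370.48 − 51665.29 = 3705.19; nΣh² − (Σh)² = 33953.68 − 31933.69 = 2019.99
r = 465.41 / √(3705.19 × 2019.99) = 465.41 / 2735.7717 ≈ 0.170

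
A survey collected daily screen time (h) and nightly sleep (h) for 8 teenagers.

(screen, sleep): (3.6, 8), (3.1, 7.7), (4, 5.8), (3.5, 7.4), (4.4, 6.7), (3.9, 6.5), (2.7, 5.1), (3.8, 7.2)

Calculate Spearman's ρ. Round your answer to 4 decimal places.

Rank screen: 4, 2, 7, 3, 8, 6, 1, 5
Rank sleep: 8, 7, 2, 6, 4, 3, 1, 5
d = rank(screen) − rank(sleep): -4, -5, 5, -3, 4, 3, 0, 0; Σd² = 100
ρ = 1 − 6Σd² / [n(n²−1)] = 1 − 6×100 / (8×63) = 1 − 600/504 ≈ -0.1905

-0.1905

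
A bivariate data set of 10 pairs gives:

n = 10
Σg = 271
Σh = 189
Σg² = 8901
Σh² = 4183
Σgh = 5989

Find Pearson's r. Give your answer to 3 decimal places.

0.889

r = (nΣgh − ΣgΣh) / √[(nΣg² − (Σg)²)(nΣh² − (Σh)²)]
Numerator: 10×5989 − 271×189 = 8671
Denominator: √[(89010 − 73441)(41830 − 35721)] = √[15569 × 6109] = 9752.4879
r = 8671 / 9752.4879 ≈ 0.889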